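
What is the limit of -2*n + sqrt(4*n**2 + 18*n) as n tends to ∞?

9/2

An ∞ − ∞ form. Rationalising with the conjugate, the difference becomes (18n) / (√(4*n^2 + 18*n) + 2n).
For large n the denominator behaves like 2·2n, so the quotient tends to 18/4 = 9/2.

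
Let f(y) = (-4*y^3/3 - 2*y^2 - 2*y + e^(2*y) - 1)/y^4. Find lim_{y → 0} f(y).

2/3

Direct substitution gives 0/0.
Apply L'Hôpital: lim (-4*y^2 - 4*y + 2*e^(2*y) - 2)/(4*y^3), still 0/0.
Apply L'Hôpital: lim (-8*y + 4*e^(2*y) - 4)/(12*y^2), still 0/0.
Apply L'Hôpital: lim (8*e^(2*y) - 8)/(24*y), still 0/0.
After 4 applications of L'Hôpital's rule the quotient is (16*e^(2*y))/(24); substituting y = 0 gives 2/3.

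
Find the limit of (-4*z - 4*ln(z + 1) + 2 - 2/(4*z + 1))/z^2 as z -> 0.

-30

Substitution gives 0/0 (the numerator vanishes to order 2).
Expand each term to order z^2: the coefficient of z^2 in -2·1/(1 + 4z) is -32 and in -4·ln(1 + z) is 2.
Lower-order terms cancel with the polynomial part, so the numerator is (-30)·z^2 + o(z^2), and the limit is (-30)/(1) = -30.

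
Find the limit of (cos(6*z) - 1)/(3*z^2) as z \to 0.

-6

Direct substitution gives 0/0.
Apply L'Hôpital: lim (-6*sin(6*z))/(6*z), still 0/0.
After 2 applications of L'Hôpital's rule the quotient is (-36*cos(6*z))/(6); substituting z = 0 gives -6.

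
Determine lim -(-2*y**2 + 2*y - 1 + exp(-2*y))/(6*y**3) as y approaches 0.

2/9

Direct substitution gives 0/0.
Apply L'Hôpital: lim (-4*y + 2 - 2*e^(-2*y))/(-18*y^2), still 0/0.
Apply L'Hôpital: lim (-4 + 4*e^(-2*y))/(-36*y), still 0/0.
After 3 applications of L'Hôpital's rule the quotient is (-8*e^(-2*y))/(-36); substituting y = 0 gives 2/9.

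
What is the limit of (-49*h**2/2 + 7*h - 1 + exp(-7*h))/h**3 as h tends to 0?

-343/6

Direct substitution gives 0/0.
Apply L'Hôpital: lim (-49*h + 7 - 7*e^(-7*h))/(3*h^2), still 0/0.
Apply L'Hôpital: lim (-49 + 49*e^(-7*h))/(6*h), still 0/0.
After 3 applications of L'Hôpital's rule the quotient is (-343*e^(-7*h))/(6); substituting h = 0 gives -343/6.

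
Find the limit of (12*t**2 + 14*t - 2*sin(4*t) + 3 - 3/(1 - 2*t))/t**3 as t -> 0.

Substitution gives 0/0; apply L'Hôpital's rule 3 times.
After differentiating numerator and denominator 3 times the quotient is (128*cos(4*t) - 144/(2*t - 1)^4)/(6); at t = 0 this is -8/3.

-8/3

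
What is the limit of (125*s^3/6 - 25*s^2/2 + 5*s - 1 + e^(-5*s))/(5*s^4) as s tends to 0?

125/24

Direct substitution gives 0/0.
Apply L'Hôpital: lim (125*s^2/2 - 25*s + 5 - 5*e^(-5*s))/(20*s^3), still 0/0.
Apply L'Hôpital: lim (125*s - 25 + 25*e^(-5*s))/(60*s^2), still 0/0.
Apply L'Hôpital: lim (125 - 125*e^(-5*s))/(120*s), still 0/0.
After 4 applications of L'Hôpital's rule the quotient is (625*e^(-5*s))/(120); substituting s = 0 gives 125/24.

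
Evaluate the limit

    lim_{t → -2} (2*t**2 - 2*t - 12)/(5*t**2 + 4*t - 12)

Direct substitution gives 0/0, so factor. Both numerator and denominator have (t + 2) as a factor.
After cancelling, the expression reduces to (2*t - 6)/(5*t - 6).
Substituting t = -2 gives 5/8.

5/8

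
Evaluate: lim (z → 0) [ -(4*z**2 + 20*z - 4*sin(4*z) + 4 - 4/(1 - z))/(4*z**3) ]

-29/3

Substitution gives 0/0; apply L'Hôpital's rule 3 times.
After differentiating numerator and denominator 3 times the quotient is (256*cos(4*z) - 24/(z - 1)^4)/(-24); at z = 0 this is -29/3.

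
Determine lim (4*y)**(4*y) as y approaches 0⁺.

1

Base → 0⁺ and exponent → 0⁺: a 0^0 form.
Take logs: 4y·ln(4y). This is 0·(−∞); rewriting as ln(4y)/(1/(4y)) and applying L'Hôpital gives 0.
Hence the limit is e^0 = 1.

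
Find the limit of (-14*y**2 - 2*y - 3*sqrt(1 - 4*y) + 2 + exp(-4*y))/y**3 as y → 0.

Substitution gives 0/0; apply L'Hôpital's rule 3 times.
After differentiating numerator and denominator 3 times the quotient is (-64*e^(-4*y) + 72/(1 - 4*y)^(5/2))/(6); at y = 0 this is 4/3.

4/3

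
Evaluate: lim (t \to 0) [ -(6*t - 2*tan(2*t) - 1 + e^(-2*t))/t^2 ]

Substitution gives 0/0 (the numerator vanishes to order 2).
Expand each term to order t^2: the coefficient of t^2 in -2·tan(2t) is 0 and in e^(-2t) is 2.
Lower-order terms cancel with the polynomial part, so the numerator is (2)·t^2 + o(t^2), and the limit is (2)/(-1) = -2.

-2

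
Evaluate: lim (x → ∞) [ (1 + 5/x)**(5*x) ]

Write it as [(1 + 5/x)^x]^(5) · (1 + 5/x)^(0). The bracketed term tends to e^(5) and the second factor to 1, so the limit is e^(25).

e^(25)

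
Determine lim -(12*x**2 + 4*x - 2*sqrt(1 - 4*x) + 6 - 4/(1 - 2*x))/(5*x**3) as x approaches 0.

Substitution gives 0/0; apply L'Hôpital's rule 3 times.
After differentiating numerator and denominator 3 times the quotient is (-192/(2*x - 1)^4 + 48/(1 - 4*x)^(5/2))/(-30); at x = 0 this is 24/5.

24/5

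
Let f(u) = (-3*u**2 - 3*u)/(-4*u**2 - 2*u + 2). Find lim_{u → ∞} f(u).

3/4

Numerator and denominator both have degree 2.
Dividing every term by u^2, all lower-order terms vanish and the limit is the ratio of leading coefficients, -3/(-4) = 3/4.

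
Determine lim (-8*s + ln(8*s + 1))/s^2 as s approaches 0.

-32

Direct substitution gives 0/0.
Apply L'Hôpital: lim (-8 + 8/(8*s + 1))/(2*s), still 0/0.
After 2 applications of L'Hôpital's rule the quotient is (-64/(8*s + 1)^2)/(2); substituting s = 0 gives -32.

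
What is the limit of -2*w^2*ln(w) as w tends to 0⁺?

This is a 0·(−∞) form. Rewrite as -2·ln(w) / w^(−2) and apply L'Hôpital:
the derivative quotient is -2·(1/w) / (−2·w^(−3)) = (2/2)·w^2 → 0.

0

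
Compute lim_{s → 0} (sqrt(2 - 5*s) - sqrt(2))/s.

Substitution gives 0/0. Multiply numerator and denominator by the conjugate √(2 - 5s) + √2.
The numerator becomes (2 - 5s) − 2 = -5s, so the expression simplifies to -5/(√(2 - 5s) + √2).
Letting s → 0 gives -5/(2√2) = -5*√(2)/4.

-5*√(2)/4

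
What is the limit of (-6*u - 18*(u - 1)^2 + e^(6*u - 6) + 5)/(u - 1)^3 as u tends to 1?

Direct substitution gives 0/0.
Apply L'Hôpital: lim (-36*u + 6*e^(6*u - 6) + 30)/(3*(u - 1)^2), still 0/0.
Apply L'Hôpital: lim (36*e^(6*u - 6) - 36)/(6*u - 6), still 0/0.
After 3 applications of L'Hôpital's rule the quotient is (216*e^(6*u - 6))/(6); substituting u = 1 gives 36.

36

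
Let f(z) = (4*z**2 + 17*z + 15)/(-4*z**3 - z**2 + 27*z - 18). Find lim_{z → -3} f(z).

Since z = -3 makes numerator and denominator zero, (z + 3) divides both.
Cancelling it gives (4*z + 5)/(-4*z^2 + 11*z - 6); now plug in z = -3 to get 7/75.

7/75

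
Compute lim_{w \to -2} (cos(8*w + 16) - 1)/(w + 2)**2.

Direct substitution gives 0/0.
Apply L'Hôpital: lim (-8*sin(8*w + 16))/(2*w + 4), still 0/0.
After 2 applications of L'Hôpital's rule the quotient is (-64*cos(8*w + 16))/(2); substituting w = -2 gives -32.

-32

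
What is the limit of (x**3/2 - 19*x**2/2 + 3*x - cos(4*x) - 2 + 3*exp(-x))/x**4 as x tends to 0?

Substitution gives 0/0 (the numerator vanishes to order 4).
Expand each term to order x^4: the coefficient of x^4 in 3·e^(-x) is 1/8 and in −cos(4x) is -32/3.
Lower-order terms cancel with the polynomial part, so the numerator is (-253/24)·x^4 + o(x^4), and the limit is (-253/24)/(1) = -253/24.

-253/24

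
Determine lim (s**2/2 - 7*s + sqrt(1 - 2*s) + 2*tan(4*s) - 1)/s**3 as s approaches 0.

253/6

Substitution gives 0/0 (the numerator vanishes to order 3).
Expand each term to order s^3: the coefficient of s^3 in √(1 - 2s) is -1/2 and in 2·tan(4s) is 128/3.
Lower-order terms cancel with the polynomial part, so the numerator is (253/6)·s^3 + o(s^3), and the limit is (253/6)/(1) = 253/6.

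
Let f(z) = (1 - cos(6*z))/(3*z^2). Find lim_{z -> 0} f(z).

6

Substitution gives 0/0.
Use (1 − cos u)/u² → 1/2 with u = 6z: the limit is 6²/(2·3) = 6.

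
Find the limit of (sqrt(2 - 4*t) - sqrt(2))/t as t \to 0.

-√(2)

Substitution gives 0/0. Multiply numerator and denominator by the conjugate √(2 - 4t) + √2.
The numerator becomes (2 - 4t) − 2 = -4t, so the expression simplifies to -4/(√(2 - 4t) + √2).
Letting t → 0 gives -4/(2√2) = -√(2).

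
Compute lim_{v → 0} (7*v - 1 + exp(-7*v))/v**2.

Direct substitution gives 0/0.
Apply L'Hôpital: lim (7 - 7*e^(-7*v))/(2*v), still 0/0.
After 2 applications of L'Hôpital's rule the quotient is (49*e^(-7*v))/(2); substituting v = 0 gives 49/2.

49/2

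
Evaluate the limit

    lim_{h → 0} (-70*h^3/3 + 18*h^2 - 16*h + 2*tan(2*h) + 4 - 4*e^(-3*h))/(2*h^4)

Substitution gives 0/0 (the numerator vanishes to order 4).
Expand each term to order h^4: the coefficient of h^4 in -4·e^(-3h) is -27/2 and in 2·tan(2h) is 0.
Lower-order terms cancel with the polynomial part, so the numerator is (-27/2)·h^4 + o(h^4), and the limit is (-27/2)/(2) = -27/4.

-27/4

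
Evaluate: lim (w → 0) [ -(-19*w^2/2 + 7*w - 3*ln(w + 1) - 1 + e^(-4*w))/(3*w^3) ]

Substitution gives 0/0; apply L'Hôpital's rule 3 times.
After differentiating numerator and denominator 3 times the quotient is (-64*e^(-4*w) - 6/(w + 1)^3)/(-18); at w = 0 this is 35/9.

35/9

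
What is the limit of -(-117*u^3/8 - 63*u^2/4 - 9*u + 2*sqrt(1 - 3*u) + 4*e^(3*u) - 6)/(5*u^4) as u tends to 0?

Substitution gives 0/0; apply L'Hôpital's rule 4 times.
After differentiating numerator and denominator 4 times the quotient is (324*e^(3*u) - 1215/(8*(1 - 3*u)^(7/2)))/(-120); at u = 0 this is -459/320.

-459/320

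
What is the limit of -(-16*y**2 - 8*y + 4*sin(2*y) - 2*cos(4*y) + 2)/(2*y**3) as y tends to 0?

8/3

Substitution gives 0/0; apply L'Hôpital's rule 3 times.
After differentiating numerator and denominator 3 times the quotient is (-128*sin(4*y) - 32*cos(2*y))/(-12); at y = 0 this is 8/3.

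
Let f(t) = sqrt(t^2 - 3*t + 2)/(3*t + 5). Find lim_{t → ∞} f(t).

1/3

For large |t|, √(t^2 - 3*t + 2) ≈ √1·|t| and the denominator ≈ 3t.
Since t → +∞, |t| = t, giving √1/(3) = 1/3.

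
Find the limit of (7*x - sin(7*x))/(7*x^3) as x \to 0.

49/6

Direct substitution gives 0/0.
Apply L'Hôpital: lim (7 - 7*cos(7*x))/(21*x^2), still 0/0.
Apply L'Hôpital: lim (49*sin(7*x))/(42*x), still 0/0.
After 3 applications of L'Hôpital's rule the quotient is (343*cos(7*x))/(42); substituting x = 0 gives 49/6.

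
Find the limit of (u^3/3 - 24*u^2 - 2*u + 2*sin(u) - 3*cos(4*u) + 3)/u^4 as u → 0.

-32

Substitution gives 0/0; apply L'Hôpital's rule 4 times.
After differentiating numerator and denominator 4 times the quotient is (2*sin(u) - 768*cos(4*u))/(24); at u = 0 this is -32.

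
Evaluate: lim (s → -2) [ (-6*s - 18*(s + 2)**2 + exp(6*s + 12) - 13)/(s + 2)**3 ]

Direct substitution gives 0/0.
Apply L'Hôpital: lim (-36*s + 6*e^(6*s + 12) - 78)/(3*(s + 2)^2), still 0/0.
Apply L'Hôpital: lim (36*e^(6*s + 12) - 36)/(6*s + 12), still 0/0.
After 3 applications of L'Hôpital's rule the quotient is (216*e^(6*s + 12))/(6); substituting s = -2 gives 36.

36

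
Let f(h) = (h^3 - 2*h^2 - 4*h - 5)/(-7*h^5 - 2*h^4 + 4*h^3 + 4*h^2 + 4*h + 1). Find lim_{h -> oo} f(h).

0

The denominator has degree 5 and the numerator degree 3. Dividing numerator and denominator by h^5 sends every term to 0 except the leading denominator term, so the limit is 0.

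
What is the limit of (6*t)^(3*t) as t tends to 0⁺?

Base → 0⁺ and exponent → 0⁺: a 0^0 form.
Take logs: 3t·ln(6t). This is 0·(−∞); rewriting as ln(6t)/(1/(3t)) and applying L'Hôpital gives 0.
Hence the limit is e^0 = 1.

1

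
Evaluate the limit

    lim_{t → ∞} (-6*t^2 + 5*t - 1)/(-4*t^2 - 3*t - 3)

Numerator and denominator both have degree 2.
Dividing every term by t^2, all lower-order terms vanish and the limit is the ratio of leading coefficients, -6/(-4) = 3/2.

3/2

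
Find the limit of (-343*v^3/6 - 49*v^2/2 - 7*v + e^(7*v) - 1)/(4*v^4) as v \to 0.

Direct substitution gives 0/0.
Apply L'Hôpital: lim (-343*v^2/2 - 49*v + 7*e^(7*v) - 7)/(16*v^3), still 0/0.
Apply L'Hôpital: lim (-343*v + 49*e^(7*v) - 49)/(48*v^2), still 0/0.
Apply L'Hôpital: lim (343*e^(7*v) - 343)/(96*v), still 0/0.
After 4 applications of L'Hôpital's rule the quotient is (2401*e^(7*v))/(96); substituting v = 0 gives 2401/96.

2401/96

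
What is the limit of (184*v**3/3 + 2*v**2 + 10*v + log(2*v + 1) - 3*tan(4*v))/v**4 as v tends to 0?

-4

Substitution gives 0/0 (the numerator vanishes to order 4).
Expand each term to order v^4: the coefficient of v^4 in -3·tan(4v) is 0 and in ln(1 + 2v) is -4.
Lower-order terms cancel with the polynomial part, so the numerator is (-4)·v^4 + o(v^4), and the limit is (-4)/(1) = -4.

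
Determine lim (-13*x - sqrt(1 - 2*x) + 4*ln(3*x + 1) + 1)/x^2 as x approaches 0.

Substitution gives 0/0; apply L'Hôpital's rule 2 times.
After differentiating numerator and denominator 2 times the quotient is (-36/(3*x + 1)^2 + (1 - 2*x)^(-3/2))/(2); at x = 0 this is -35/2.

-35/2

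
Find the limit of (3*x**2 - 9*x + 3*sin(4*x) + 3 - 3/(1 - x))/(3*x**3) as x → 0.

-35/3

Substitution gives 0/0 (the numerator vanishes to order 3).
Expand each term to order x^3: the coefficient of x^3 in 3·sin(4x) is -32 and in -3·1/(1 - x) is -3.
Lower-order terms cancel with the polynomial part, so the numerator is (-35)·x^3 + o(x^3), and the limit is (-35)/(3) = -35/3.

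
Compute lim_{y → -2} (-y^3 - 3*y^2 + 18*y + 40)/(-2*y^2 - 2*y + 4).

Since y = -2 makes numerator and denominator zero, (y + 2) divides both.
Cancelling it gives (-y^2 - y + 20)/(2 - 2*y); now plug in y = -2 to get 3.

3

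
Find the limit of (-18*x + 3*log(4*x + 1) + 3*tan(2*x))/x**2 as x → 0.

Substitution gives 0/0 (the numerator vanishes to order 2).
Expand each term to order x^2: the coefficient of x^2 in 3·ln(1 + 4x) is -24 and in 3·tan(2x) is 0.
Lower-order terms cancel with the polynomial part, so the numerator is (-24)·x^2 + o(x^2), and the limit is (-24)/(1) = -24.

-24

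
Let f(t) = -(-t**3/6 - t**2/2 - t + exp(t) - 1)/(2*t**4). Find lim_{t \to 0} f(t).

Direct substitution gives 0/0.
Apply L'Hôpital: lim (-t^2/2 - t + e^(t) - 1)/(-8*t^3), still 0/0.
Apply L'Hôpital: lim (-t + e^(t) - 1)/(-24*t^2), still 0/0.
Apply L'Hôpital: lim (e^(t) - 1)/(-48*t), still 0/0.
After 4 applications of L'Hôpital's rule the quotient is (e^(t))/(-48); substituting t = 0 gives -1/48.

-1/48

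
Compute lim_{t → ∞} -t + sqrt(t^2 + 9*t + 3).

9/2

This has the form ∞ − ∞. Multiply and divide by the conjugate √(t^2 + 9*t + 3) + t.
That gives (9t + 3) / (√(t^2 + 9*t + 3) + t).
Divide numerator and denominator by t: the limit is 9/(2·1) = 9/2.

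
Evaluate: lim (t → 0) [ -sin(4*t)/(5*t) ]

Substitution gives 0/0.
Write it as (4/(-5))·sin(4t)/(4t); since sin(u)/u → 1, the limit is -4/5.

-4/5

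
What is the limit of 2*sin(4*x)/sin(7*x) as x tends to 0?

8/7

Substitution gives 0/0.
Divide numerator and denominator by x: sin(4x)/x → 4 and sin(7x)/x → 7, so the limit is 2·4/7 = 8/7.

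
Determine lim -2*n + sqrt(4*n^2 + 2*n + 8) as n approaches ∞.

1/2

This has the form ∞ − ∞. Multiply and divide by the conjugate √(4*n^2 + 2*n + 8) + 2n.
That gives (2n + 8) / (√(4*n^2 + 2*n + 8) + 2n).
Divide numerator and denominator by n: the limit is 2/(2·2) = 1/2.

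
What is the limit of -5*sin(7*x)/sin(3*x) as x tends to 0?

-35/3

Substitution gives 0/0.
Divide numerator and denominator by x: sin(7x)/x → 7 and sin(3x)/x → 3, so the limit is -5·7/3 = -35/3.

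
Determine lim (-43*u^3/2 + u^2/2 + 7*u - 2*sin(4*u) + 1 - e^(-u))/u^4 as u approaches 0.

Substitution gives 0/0 (the numerator vanishes to order 4).
Expand each term to order u^4: the coefficient of u^4 in -2·sin(4u) is 0 and in −e^(-u) is -1/24.
Lower-order terms cancel with the polynomial part, so the numerator is (-1/24)·u^4 + o(u^4), and the limit is (-1/24)/(1) = -1/24.

-1/24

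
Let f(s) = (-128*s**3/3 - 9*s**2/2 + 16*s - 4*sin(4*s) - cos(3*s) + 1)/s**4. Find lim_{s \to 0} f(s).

-27/8

Substitution gives 0/0; apply L'Hôpital's rule 4 times.
After differentiating numerator and denominator 4 times the quotient is (-1024*sin(4*s) - 81*cos(3*s))/(24); at s = 0 this is -27/8.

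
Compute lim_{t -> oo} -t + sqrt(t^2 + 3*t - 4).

This has the form ∞ − ∞. Multiply and divide by the conjugate √(t^2 + 3*t - 4) + t.
That gives (3t - 4) / (√(t^2 + 3*t - 4) + t).
Divide numerator and denominator by t: the limit is 3/(2·1) = 3/2.

3/2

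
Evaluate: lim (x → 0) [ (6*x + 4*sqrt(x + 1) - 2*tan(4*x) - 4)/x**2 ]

-1/2

Substitution gives 0/0 (the numerator vanishes to order 2).
Expand each term to order x^2: the coefficient of x^2 in -2·tan(4x) is 0 and in 4·√(1 + x) is -1/2.
Lower-order terms cancel with the polynomial part, so the numerator is (-1/2)·x^2 + o(x^2), and the limit is (-1/2)/(1) = -1/2.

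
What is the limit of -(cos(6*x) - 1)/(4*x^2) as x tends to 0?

Direct substitution gives 0/0.
Apply L'Hôpital: lim (-6*sin(6*x))/(-8*x), still 0/0.
After 2 applications of L'Hôpital's rule the quotient is (-36*cos(6*x))/(-8); substituting x = 0 gives 9/2.

9/2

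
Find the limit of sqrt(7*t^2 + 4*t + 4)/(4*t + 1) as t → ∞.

√(7)/4

For large |t|, √(7*t^2 + 4*t + 4) ≈ √7·|t| and the denominator ≈ 4t.
Since t → +∞, |t| = t, giving √7/(4) = √(7)/4.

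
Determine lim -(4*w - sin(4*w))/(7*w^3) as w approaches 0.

Direct substitution gives 0/0.
Apply L'Hôpital: lim (4 - 4*cos(4*w))/(-21*w^2), still 0/0.
Apply L'Hôpital: lim (16*sin(4*w))/(-42*w), still 0/0.
After 3 applications of L'Hôpital's rule the quotient is (64*cos(4*w))/(-42); substituting w = 0 gives -32/21.

-32/21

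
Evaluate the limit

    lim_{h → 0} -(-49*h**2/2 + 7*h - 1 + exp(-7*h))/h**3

Direct substitution gives 0/0.
Apply L'Hôpital: lim (-49*h + 7 - 7*e^(-7*h))/(-3*h^2), still 0/0.
Apply L'Hôpital: lim (-49 + 49*e^(-7*h))/(-6*h), still 0/0.
After 3 applications of L'Hôpital's rule the quotient is (-343*e^(-7*h))/(-6); substituting h = 0 gives 343/6.

343/6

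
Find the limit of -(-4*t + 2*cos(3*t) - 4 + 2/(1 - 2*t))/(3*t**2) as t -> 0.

Substitution gives 0/0; apply L'Hôpital's rule 2 times.
After differentiating numerator and denominator 2 times the quotient is (-18*cos(3*t) - 16/(2*t - 1)^3)/(-6); at t = 0 this is 1/3.

1/3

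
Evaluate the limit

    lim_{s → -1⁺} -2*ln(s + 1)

As s → -1⁺, s + 1 → 0⁺ and ln(s + 1) → −∞.
Multiplying by -2 gives ∞.

∞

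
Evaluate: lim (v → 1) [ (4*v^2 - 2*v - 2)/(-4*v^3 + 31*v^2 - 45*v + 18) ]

6/5

Since v = 1 makes numerator and denominator zero, (v - 1) divides both.
Cancelling it gives (4*v + 2)/(-4*v^2 + 27*v - 18); now plug in v = 1 to get 6/5.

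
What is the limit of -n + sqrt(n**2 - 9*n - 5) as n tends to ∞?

-9/2

This has the form ∞ − ∞. Multiply and divide by the conjugate √(n^2 - 9*n - 5) + n.
That gives (-9n - 5) / (√(n^2 - 9*n - 5) + n).
Divide numerator and denominator by n: the limit is -9/(2·1) = -9/2.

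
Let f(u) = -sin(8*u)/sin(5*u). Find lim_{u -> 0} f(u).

Substitution gives 0/0.
Divide numerator and denominator by u: sin(8u)/u → 8 and sin(5u)/u → 5, so the limit is -1·8/5 = -8/5.

-8/5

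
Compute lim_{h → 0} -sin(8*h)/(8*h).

-1

Substitution gives 0/0.
Write it as (8/(-8))·sin(8h)/(8h); since sin(u)/u → 1, the limit is -1.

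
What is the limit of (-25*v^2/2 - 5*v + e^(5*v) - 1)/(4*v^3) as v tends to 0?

Direct substitution gives 0/0.
Apply L'Hôpital: lim (-25*v + 5*e^(5*v) - 5)/(12*v^2), still 0/0.
Apply L'Hôpital: lim (25*e^(5*v) - 25)/(24*v), still 0/0.
After 3 applications of L'Hôpital's rule the quotient is (125*e^(5*v))/(24); substituting v = 0 gives 125/24.

125/24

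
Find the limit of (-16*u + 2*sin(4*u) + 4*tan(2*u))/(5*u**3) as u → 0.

Substitution gives 0/0; apply L'Hôpital's rule 3 times.
After differentiating numerator and denominator 3 times the quotient is (-128*cos(4*u) + 192*tan(2*u)^4 + 256*tan(2*u)^2 + 64)/(30); at u = 0 this is -32/15.

-32/15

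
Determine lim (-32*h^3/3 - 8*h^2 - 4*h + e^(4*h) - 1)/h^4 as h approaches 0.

32/3

Direct substitution gives 0/0.
Apply L'Hôpital: lim (-32*h^2 - 16*h + 4*e^(4*h) - 4)/(4*h^3), still 0/0.
Apply L'Hôpital: lim (-64*h + 16*e^(4*h) - 16)/(12*h^2), still 0/0.
Apply L'Hôpital: lim (64*e^(4*h) - 64)/(24*h), still 0/0.
After 4 applications of L'Hôpital's rule the quotient is (256*e^(4*h))/(24); substituting h = 0 gives 32/3.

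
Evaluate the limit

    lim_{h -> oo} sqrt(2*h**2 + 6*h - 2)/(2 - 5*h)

For large |h|, √(2*h^2 + 6*h - 2) ≈ √2·|h| and the denominator ≈ -5h.
Since h → +∞, |h| = h, giving √2/(-5) = -√(2)/5.

-√(2)/5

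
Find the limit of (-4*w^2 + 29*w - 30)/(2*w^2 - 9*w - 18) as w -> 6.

Since w = 6 makes numerator and denominator zero, (w - 6) divides both.
Cancelling it gives (5 - 4*w)/(2*w + 3); now plug in w = 6 to get -19/15.

-19/15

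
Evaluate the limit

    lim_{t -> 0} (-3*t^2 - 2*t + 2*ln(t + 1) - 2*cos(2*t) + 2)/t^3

Substitution gives 0/0; apply L'Hôpital's rule 3 times.
After differentiating numerator and denominator 3 times the quotient is (-16*sin(2*t) + 4/(t + 1)^3)/(6); at t = 0 this is 2/3.

2/3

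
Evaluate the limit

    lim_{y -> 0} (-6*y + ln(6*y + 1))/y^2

-18

Direct substitution gives 0/0.
Apply L'Hôpital: lim (-6 + 6/(6*y + 1))/(2*y), still 0/0.
After 2 applications of L'Hôpital's rule the quotient is (-36/(6*y + 1)^2)/(2); substituting y = 0 gives -18.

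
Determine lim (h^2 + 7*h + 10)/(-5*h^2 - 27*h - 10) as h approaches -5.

-3/23

Since h = -5 makes numerator and denominator zero, (h + 5) divides both.
Cancelling it gives (h + 2)/(-5*h - 2); now plug in h = -5 to get -3/23.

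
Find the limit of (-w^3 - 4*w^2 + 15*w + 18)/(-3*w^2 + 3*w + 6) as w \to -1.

Direct substitution gives 0/0, so factor. Both numerator and denominator have (w + 1) as a factor.
After cancelling, the expression reduces to (-w^2 - 3*w + 18)/(6 - 3*w).
Substituting w = -1 gives 20/9.

20/9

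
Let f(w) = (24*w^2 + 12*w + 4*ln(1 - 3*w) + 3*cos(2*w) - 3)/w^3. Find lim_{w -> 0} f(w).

-36

Substitution gives 0/0 (the numerator vanishes to order 3).
Expand each term to order w^3: the coefficient of w^3 in 4·ln(1 - 3w) is -36 and in 3·cos(2w) is 0.
Lower-order terms cancel with the polynomial part, so the numerator is (-36)·w^3 + o(w^3), and the limit is (-36)/(1) = -36.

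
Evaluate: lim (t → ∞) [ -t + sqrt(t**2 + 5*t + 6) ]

An ∞ − ∞ form. Rationalising with the conjugate, the difference becomes (5t + 6) / (√(t^2 + 5*t + 6) + t).
For large t the denominator behaves like 2·t, so the quotient tends to 5/2 = 5/2.

5/2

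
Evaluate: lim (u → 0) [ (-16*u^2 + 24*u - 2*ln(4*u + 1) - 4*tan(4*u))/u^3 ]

-128

Substitution gives 0/0; apply L'Hôpital's rule 3 times.
After differentiating numerator and denominator 3 times the quotient is (-1024*tan(4*u)^2/cos(4*u)^2 - 512/cos(4*u)^4 - 256/(4*u + 1)^3)/(6); at u = 0 this is -128.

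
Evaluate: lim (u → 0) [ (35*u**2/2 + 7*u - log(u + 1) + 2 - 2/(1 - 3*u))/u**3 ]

-163/3

Substitution gives 0/0 (the numerator vanishes to order 3).
Expand each term to order u^3: the coefficient of u^3 in −ln(1 + u) is -1/3 and in -2·1/(1 - 3u) is -54.
Lower-order terms cancel with the polynomial part, so the numerator is (-163/3)·u^3 + o(u^3), and the limit is (-163/3)/(1) = -163/3.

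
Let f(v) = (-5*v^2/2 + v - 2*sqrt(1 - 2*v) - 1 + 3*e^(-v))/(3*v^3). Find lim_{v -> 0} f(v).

Substitution gives 0/0 (the numerator vanishes to order 3).
Expand each term to order v^3: the coefficient of v^3 in 3·e^(-v) is -1/2 and in -2·√(1 - 2v) is 1.
Lower-order terms cancel with the polynomial part, so the numerator is (1/2)·v^3 + o(v^3), and the limit is (1/2)/(3) = 1/6.

1/6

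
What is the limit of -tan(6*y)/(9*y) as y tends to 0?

-2/3

Substitution gives 0/0.
Since tan(u)/u → 1 as u → 0, tan(6y)/(6y) → 1 and the limit is 6/(-9) = -2/3.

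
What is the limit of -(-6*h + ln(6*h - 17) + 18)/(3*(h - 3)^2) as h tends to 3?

Direct substitution gives 0/0.
Apply L'Hôpital: lim (-6 + 6/(6*h - 17))/(18 - 6*h), still 0/0.
After 2 applications of L'Hôpital's rule the quotient is (-36/(6*h - 17)^2)/(-6); substituting h = 3 gives 6.

6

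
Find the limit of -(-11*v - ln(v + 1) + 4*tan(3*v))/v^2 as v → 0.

-1/2

Substitution gives 0/0; apply L'Hôpital's rule 2 times.
After differentiating numerator and denominator 2 times the quotient is (72*tan(3*v)/cos(3*v)^2 + (v + 1)^(-2))/(-2); at v = 0 this is -1/2.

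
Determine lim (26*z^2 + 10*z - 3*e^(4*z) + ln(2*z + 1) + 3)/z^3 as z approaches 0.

-88/3

Substitution gives 0/0 (the numerator vanishes to order 3).
Expand each term to order z^3: the coefficient of z^3 in -3·e^(4z) is -32 and in ln(1 + 2z) is 8/3.
Lower-order terms cancel with the polynomial part, so the numerator is (-88/3)·z^3 + o(z^3), and the limit is (-88/3)/(1) = -88/3.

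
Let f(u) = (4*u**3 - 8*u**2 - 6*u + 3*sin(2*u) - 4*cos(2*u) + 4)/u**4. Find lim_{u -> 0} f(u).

Substitution gives 0/0 (the numerator vanishes to order 4).
Expand each term to order u^4: the coefficient of u^4 in -4·cos(2u) is -8/3 and in 3·sin(2u) is 0.
Lower-order terms cancel with the polynomial part, so the numerator is (-8/3)·u^4 + o(u^4), and the limit is (-8/3)/(1) = -8/3.

-8/3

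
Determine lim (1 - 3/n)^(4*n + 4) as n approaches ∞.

Write it as [(1 - 3/n)^n]^(4) · (1 - 3/n)^(4). The bracketed term tends to e^(-3) and the second factor to 1, so the limit is e^(-12).

e^(-12)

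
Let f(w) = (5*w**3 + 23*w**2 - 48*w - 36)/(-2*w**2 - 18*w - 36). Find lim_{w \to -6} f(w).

Since w = -6 makes numerator and denominator zero, (w + 6) divides both.
Cancelling it gives (5*w^2 - 7*w - 6)/(-2*w - 6); now plug in w = -6 to get 36.

36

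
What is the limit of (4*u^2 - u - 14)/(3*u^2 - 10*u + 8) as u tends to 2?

Since u = 2 makes numerator and denominator zero, (u - 2) divides both.
Cancelling it gives (4*u + 7)/(3*u - 4); now plug in u = 2 to get 15/2.

15/2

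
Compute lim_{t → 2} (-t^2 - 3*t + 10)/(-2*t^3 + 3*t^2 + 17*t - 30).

Since t = 2 makes numerator and denominator zero, (t - 2) divides both.
Cancelling it gives (-t - 5)/(-2*t^2 - t + 15); now plug in t = 2 to get -7/5.

-7/5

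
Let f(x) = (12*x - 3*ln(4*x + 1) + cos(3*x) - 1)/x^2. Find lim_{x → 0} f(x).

Substitution gives 0/0; apply L'Hôpital's rule 2 times.
After differentiating numerator and denominator 2 times the quotient is (-9*cos(3*x) + 48/(4*x + 1)^2)/(2); at x = 0 this is 39/2.

39/2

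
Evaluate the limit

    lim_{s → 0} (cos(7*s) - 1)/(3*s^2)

-49/6

Direct substitution gives 0/0.
Apply L'Hôpital: lim (-7*sin(7*s))/(6*s), still 0/0.
After 2 applications of L'Hôpital's rule the quotient is (-49*cos(7*s))/(6); substituting s = 0 gives -49/6.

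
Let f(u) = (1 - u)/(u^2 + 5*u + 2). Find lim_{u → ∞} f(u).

The denominator has degree 2 and the numerator degree 1. Dividing numerator and denominator by u^2 sends every term to 0 except the leading denominator term, so the limit is 0.

0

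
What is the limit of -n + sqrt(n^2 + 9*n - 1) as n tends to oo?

9/2

An ∞ − ∞ form. Rationalising with the conjugate, the difference becomes (9n - 1) / (√(n^2 + 9*n - 1) + n).
For large n the denominator behaves like 2·n, so the quotient tends to 9/2 = 9/2.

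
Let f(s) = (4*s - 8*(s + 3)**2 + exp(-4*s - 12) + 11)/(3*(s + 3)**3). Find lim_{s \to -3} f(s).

Direct substitution gives 0/0.
Apply L'Hôpital: lim (-16*s - 4*e^(-4*s - 12) - 44)/(9*(s + 3)^2), still 0/0.
Apply L'Hôpital: lim (16*e^(-4*s - 12) - 16)/(18*s + 54), still 0/0.
After 3 applications of L'Hôpital's rule the quotient is (-64*e^(-4*s - 12))/(18); substituting s = -3 gives -32/9.

-32/9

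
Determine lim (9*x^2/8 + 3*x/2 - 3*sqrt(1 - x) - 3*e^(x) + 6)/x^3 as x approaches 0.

Substitution gives 0/0 (the numerator vanishes to order 3).
Expand each term to order x^3: the coefficient of x^3 in -3·e^(x) is -1/2 and in -3·√(1 - x) is 3/16.
Lower-order terms cancel with the polynomial part, so the numerator is (-5/16)·x^3 + o(x^3), and the limit is (-5/16)/(1) = -5/16.

-5/16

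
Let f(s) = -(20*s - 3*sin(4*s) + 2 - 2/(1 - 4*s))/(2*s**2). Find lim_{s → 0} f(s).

16

Substitution gives 0/0 (the numerator vanishes to order 2).
Expand each term to order s^2: the coefficient of s^2 in -2·1/(1 - 4s) is -32 and in -3·sin(4s) is 0.
Lower-order terms cancel with the polynomial part, so the numerator is (-32)·s^2 + o(s^2), and the limit is (-32)/(-2) = 16.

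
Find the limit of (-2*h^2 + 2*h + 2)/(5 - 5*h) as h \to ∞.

∞

The numerator has higher degree (2 > 1); the quotient behaves like (-2/(-5))·h^1 for large |h|.
As h → +∞ this diverges to ∞.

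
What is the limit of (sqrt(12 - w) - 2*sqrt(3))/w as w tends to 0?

Substitution gives 0/0. Multiply numerator and denominator by the conjugate √(12 - w) + √12.
The numerator becomes (12 - w) − 12 = -w, so the expression simplifies to -1/(√(12 - w) + √12).
Letting w → 0 gives -1/(2√12) = -√(3)/12.

-√(3)/12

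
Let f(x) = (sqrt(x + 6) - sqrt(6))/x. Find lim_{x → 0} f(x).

Substitution gives 0/0. Multiply numerator and denominator by the conjugate √(6 + x) + √6.
The numerator becomes (6 + x) − 6 = x, so the expression simplifies to 1/(√(6 + x) + √6).
Letting x → 0 gives 1/(2√6) = √(6)/12.

√(6)/12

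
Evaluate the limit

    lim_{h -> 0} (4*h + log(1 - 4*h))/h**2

-8

Direct substitution gives 0/0.
Apply L'Hôpital: lim (4 - 4/(1 - 4*h))/(2*h), still 0/0.
After 2 applications of L'Hôpital's rule the quotient is (-16/(1 - 4*h)^2)/(2); substituting h = 0 gives -8.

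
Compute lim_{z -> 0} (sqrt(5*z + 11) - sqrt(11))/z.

5*√(11)/22

Substitution gives 0/0. Multiply numerator and denominator by the conjugate √(11 + 5z) + √11.
The numerator becomes (11 + 5z) − 11 = 5z, so the expression simplifies to 5/(√(11 + 5z) + √11).
Letting z → 0 gives 5/(2√11) = 5*√(11)/22.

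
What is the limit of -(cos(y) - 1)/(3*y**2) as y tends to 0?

Direct substitution gives 0/0.
Apply L'Hôpital: lim (-sin(y))/(-6*y), still 0/0.
After 2 applications of L'Hôpital's rule the quotient is (-cos(y))/(-6); substituting y = 0 gives 1/6.

1/6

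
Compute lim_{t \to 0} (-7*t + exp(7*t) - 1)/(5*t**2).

49/10

Direct substitution gives 0/0.
Apply L'Hôpital: lim (7*e^(7*t) - 7)/(10*t), still 0/0.
After 2 applications of L'Hôpital's rule the quotient is (49*e^(7*t))/(10); substituting t = 0 gives 49/10.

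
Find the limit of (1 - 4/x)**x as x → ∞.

e^(-4)

The base → 1 and the exponent → ∞: a 1^∞ form.
Take logarithms: (x)·ln(1 - 4/x). Since ln(1+u) ~ u for small u, this behaves like (x)·(-4/x) → -4.
So the limit is e^(-4).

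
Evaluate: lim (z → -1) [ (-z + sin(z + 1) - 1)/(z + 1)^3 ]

-1/6

Direct substitution gives 0/0.
Apply L'Hôpital: lim (cos(z + 1) - 1)/(3*(z + 1)^2), still 0/0.
Apply L'Hôpital: lim (-sin(z + 1))/(6*z + 6), still 0/0.
After 3 applications of L'Hôpital's rule the quotient is (-cos(z + 1))/(6); substituting z = -1 gives -1/6.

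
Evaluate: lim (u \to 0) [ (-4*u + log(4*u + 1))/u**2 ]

-8

Direct substitution gives 0/0.
Apply L'Hôpital: lim (-4 + 4/(4*u + 1))/(2*u), still 0/0.
After 2 applications of L'Hôpital's rule the quotient is (-16/(4*u + 1)^2)/(2); substituting u = 0 gives -8.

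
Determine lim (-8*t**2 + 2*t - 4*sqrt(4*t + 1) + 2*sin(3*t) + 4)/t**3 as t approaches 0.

Substitution gives 0/0; apply L'Hôpital's rule 3 times.
After differentiating numerator and denominator 3 times the quotient is (-54*cos(3*t) - 96/(4*t + 1)^(5/2))/(6); at t = 0 this is -25.

-25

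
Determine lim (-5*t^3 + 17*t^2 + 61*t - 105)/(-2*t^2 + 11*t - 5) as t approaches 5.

At t = 5 both the top and bottom vanish — a removable singularity. Factoring out (t - 5) from each leaves (-5*t^2 - 8*t + 21)/(1 - 2*t), which at t = 5 equals 16.

16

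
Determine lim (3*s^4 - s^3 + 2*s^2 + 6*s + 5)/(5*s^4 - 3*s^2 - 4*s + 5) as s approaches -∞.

3/5

Numerator and denominator both have degree 4.
Dividing every term by s^4, all lower-order terms vanish and the limit is the ratio of leading coefficients, 3/(5) = 3/5.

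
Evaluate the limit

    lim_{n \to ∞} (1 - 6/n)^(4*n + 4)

e^(-24)

Write it as [(1 - 6/n)^n]^(4) · (1 - 6/n)^(4). The bracketed term tends to e^(-6) and the second factor to 1, so the limit is e^(-24).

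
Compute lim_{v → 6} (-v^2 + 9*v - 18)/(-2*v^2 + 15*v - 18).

Since v = 6 makes numerator and denominator zero, (v - 6) divides both.
Cancelling it gives (3 - v)/(3 - 2*v); now plug in v = 6 to get 1/3.

1/3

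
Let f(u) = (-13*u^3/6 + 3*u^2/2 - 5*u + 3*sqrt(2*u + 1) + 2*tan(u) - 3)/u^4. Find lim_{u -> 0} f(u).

Substitution gives 0/0 (the numerator vanishes to order 4).
Expand each term to order u^4: the coefficient of u^4 in 3·√(1 + 2u) is -15/8 and in 2·tan(u) is 0.
Lower-order terms cancel with the polynomial part, so the numerator is (-15/8)·u^4 + o(u^4), and the limit is (-15/8)/(1) = -15/8.

-15/8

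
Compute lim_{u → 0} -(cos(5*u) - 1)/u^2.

25/2

Direct substitution gives 0/0.
Apply L'Hôpital: lim (-5*sin(5*u))/(-2*u), still 0/0.
After 2 applications of L'Hôpital's rule the quotient is (-25*cos(5*u))/(-2); substituting u = 0 gives 25/2.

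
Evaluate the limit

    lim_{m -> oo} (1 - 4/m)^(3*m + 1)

e^(-12)

The base → 1 and the exponent → ∞: a 1^∞ form.
Take logarithms: (3m + 1)·ln(1 - 4/m). Since ln(1+u) ~ u for small u, this behaves like (3m)·(-4/m) → -12.
So the limit is e^(-12).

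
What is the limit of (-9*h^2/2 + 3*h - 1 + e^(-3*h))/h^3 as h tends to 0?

-9/2

Direct substitution gives 0/0.
Apply L'Hôpital: lim (-9*h + 3 - 3*e^(-3*h))/(3*h^2), still 0/0.
Apply L'Hôpital: lim (-9 + 9*e^(-3*h))/(6*h), still 0/0.
After 3 applications of L'Hôpital's rule the quotient is (-27*e^(-3*h))/(6); substituting h = 0 gives -9/2.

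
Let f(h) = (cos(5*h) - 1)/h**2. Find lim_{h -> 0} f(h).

-25/2

Direct substitution gives 0/0.
Apply L'Hôpital: lim (-5*sin(5*h))/(2*h), still 0/0.
After 2 applications of L'Hôpital's rule the quotient is (-25*cos(5*h))/(2); substituting h = 0 gives -25/2.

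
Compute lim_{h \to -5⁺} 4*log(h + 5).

-∞

As h → -5⁺, h + 5 → 0⁺ and ln(h + 5) → −∞.
Multiplying by 4 gives -∞.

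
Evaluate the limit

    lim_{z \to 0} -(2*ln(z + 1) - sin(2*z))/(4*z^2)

Substitution gives 0/0 (the numerator vanishes to order 2).
Expand each term to order z^2: the coefficient of z^2 in −sin(2z) is 0 and in 2·ln(1 + z) is -1.
Lower-order terms cancel with the polynomial part, so the numerator is (-1)·z^2 + o(z^2), and the limit is (-1)/(-4) = 1/4.

1/4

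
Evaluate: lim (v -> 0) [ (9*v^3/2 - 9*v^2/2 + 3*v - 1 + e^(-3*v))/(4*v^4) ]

Direct substitution gives 0/0.
Apply L'Hôpital: lim (27*v^2/2 - 9*v + 3 - 3*e^(-3*v))/(16*v^3), still 0/0.
Apply L'Hôpital: lim (27*v - 9 + 9*e^(-3*v))/(48*v^2), still 0/0.
Apply L'Hôpital: lim (27 - 27*e^(-3*v))/(96*v), still 0/0.
After 4 applications of L'Hôpital's rule the quotient is (81*e^(-3*v))/(96); substituting v = 0 gives 27/32.

27/32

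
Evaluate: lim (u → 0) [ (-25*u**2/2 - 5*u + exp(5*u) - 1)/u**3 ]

125/6

Direct substitution gives 0/0.
Apply L'Hôpital: lim (-25*u + 5*e^(5*u) - 5)/(3*u^2), still 0/0.
Apply L'Hôpital: lim (25*e^(5*u) - 25)/(6*u), still 0/0.
After 3 applications of L'Hôpital's rule the quotient is (125*e^(5*u))/(6); substituting u = 0 gives 125/6.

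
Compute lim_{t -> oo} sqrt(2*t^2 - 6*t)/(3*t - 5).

√(2)/3

For large |t|, √(2*t^2 - 6*t) ≈ √2·|t| and the denominator ≈ 3t.
Since t → +∞, |t| = t, giving √2/(3) = √(2)/3.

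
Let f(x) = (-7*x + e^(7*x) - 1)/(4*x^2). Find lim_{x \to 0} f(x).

Direct substitution gives 0/0.
Apply L'Hôpital: lim (7*e^(7*x) - 7)/(8*x), still 0/0.
After 2 applications of L'Hôpital's rule the quotient is (49*e^(7*x))/(8); substituting x = 0 gives 49/8.

49/8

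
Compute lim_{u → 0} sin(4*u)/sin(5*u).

4/5

Substitution gives 0/0.
Divide numerator and denominator by u: sin(4u)/u → 4 and sin(5u)/u → 5, so the limit is 1·4/5 = 4/5.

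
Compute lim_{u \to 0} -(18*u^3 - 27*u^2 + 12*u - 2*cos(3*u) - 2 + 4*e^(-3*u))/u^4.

Substitution gives 0/0 (the numerator vanishes to order 4).
Expand each term to order u^4: the coefficient of u^4 in 4·e^(-3u) is 27/2 and in -2·cos(3u) is -27/4.
Lower-order terms cancel with the polynomial part, so the numerator is (27/4)·u^4 + o(u^4), and the limit is (27/4)/(-1) = -27/4.

-27/4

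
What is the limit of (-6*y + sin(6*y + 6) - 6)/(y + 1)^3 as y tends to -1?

Direct substitution gives 0/0.
Apply L'Hôpital: lim (6*cos(6*y + 6) - 6)/(3*(y + 1)^2), still 0/0.
Apply L'Hôpital: lim (-36*sin(6*y + 6))/(6*y + 6), still 0/0.
After 3 applications of L'Hôpital's rule the quotient is (-216*cos(6*y + 6))/(6); substituting y = -1 gives -36.

-36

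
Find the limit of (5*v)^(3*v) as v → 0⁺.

1

Base → 0⁺ and exponent → 0⁺: a 0^0 form.
Take logs: 3v·ln(5v). This is 0·(−∞); rewriting as ln(5v)/(1/(3v)) and applying L'Hôpital gives 0.
Hence the limit is e^0 = 1.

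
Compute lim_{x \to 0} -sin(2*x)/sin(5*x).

Substitution gives 0/0.
Divide numerator and denominator by x: sin(2x)/x → 2 and sin(5x)/x → 5, so the limit is -1·2/5 = -2/5.

-2/5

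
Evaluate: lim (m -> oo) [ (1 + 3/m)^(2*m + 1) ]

Let L be the limit and take ln: ln L = lim (2m + 1)·ln(1 + 3/m) = lim (2m + 1)·(3/m + O(1/m²)) = 6.
Hence L = e^(6).

e^(6)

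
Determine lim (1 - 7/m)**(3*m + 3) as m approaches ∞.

e^(-21)

The base → 1 and the exponent → ∞: a 1^∞ form.
Take logarithms: (3m + 3)·ln(1 - 7/m). Since ln(1+u) ~ u for small u, this behaves like (3m)·(-7/m) → -21.
So the limit is e^(-21).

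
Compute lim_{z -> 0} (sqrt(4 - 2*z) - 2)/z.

-1/2

Substitution gives 0/0. Multiply numerator and denominator by the conjugate √(4 - 2z) + √4.
The numerator becomes (4 - 2z) − 4 = -2z, so the expression simplifies to -2/(√(4 - 2z) + √4).
Letting z → 0 gives -2/(2√4) = -1/2.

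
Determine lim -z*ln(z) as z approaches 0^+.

0

This is a 0·(−∞) form. Rewrite as -1·ln(z) / z^(−1) and apply L'Hôpital:
the derivative quotient is -1·(1/z) / (−1·z^(−2)) = (1/1)·z^1 → 0.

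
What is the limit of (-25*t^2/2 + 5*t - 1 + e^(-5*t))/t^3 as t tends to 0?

-125/6

Direct substitution gives 0/0.
Apply L'Hôpital: lim (-25*t + 5 - 5*e^(-5*t))/(3*t^2), still 0/0.
Apply L'Hôpital: lim (-25 + 25*e^(-5*t))/(6*t), still 0/0.
After 3 applications of L'Hôpital's rule the quotient is (-125*e^(-5*t))/(6); substituting t = 0 gives -125/6.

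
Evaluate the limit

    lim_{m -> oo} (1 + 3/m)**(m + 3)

Write it as [(1 + 3/m)^m]^(1) · (1 + 3/m)^(3). The bracketed term tends to e^(3) and the second factor to 1, so the limit is e^(3).

e^(3)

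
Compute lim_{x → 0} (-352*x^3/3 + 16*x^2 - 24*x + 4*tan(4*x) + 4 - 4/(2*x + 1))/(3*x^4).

Substitution gives 0/0 (the numerator vanishes to order 4).
Expand each term to order x^4: the coefficient of x^4 in -4·1/(1 + 2x) is -64 and in 4·tan(4x) is 0.
Lower-order terms cancel with the polynomial part, so the numerator is (-64)·x^4 + o(x^4), and the limit is (-64)/(3) = -64/3.

-64/3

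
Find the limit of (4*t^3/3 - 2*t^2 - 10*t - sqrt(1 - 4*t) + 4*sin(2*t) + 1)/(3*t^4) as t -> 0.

10/3

Substitution gives 0/0 (the numerator vanishes to order 4).
Expand each term to order t^4: the coefficient of t^4 in −√(1 - 4t) is 10 and in 4·sin(2t) is 0.
Lower-order terms cancel with the polynomial part, so the numerator is (10)·t^4 + o(t^4), and the limit is (10)/(3) = 10/3.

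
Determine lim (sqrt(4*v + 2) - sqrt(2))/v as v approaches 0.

A 0/0 form; rationalise with √(2 + 4v) + √2. This collapses the numerator to 4v, leaving 4/(√(2 + 4v) + √2) → 4/(2√2) = √(2).

√(2)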